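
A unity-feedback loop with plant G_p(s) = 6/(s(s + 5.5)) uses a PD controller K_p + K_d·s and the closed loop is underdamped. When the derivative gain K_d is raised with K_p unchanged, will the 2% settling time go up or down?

Characteristic equation s² + (5.5 + 6K_d)s + 6K_p = 0: raising K_d increases ζω_n = (5.5+6K_d)/2 while the loop stays underdamped, so T_s ≈ 4/(ζω_n) decreases.

decrease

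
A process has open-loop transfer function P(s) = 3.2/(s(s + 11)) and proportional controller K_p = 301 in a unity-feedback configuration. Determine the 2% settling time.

Closed-loop characteristic equation: s² + 11s + 963.2 = 0, so ω_n = 31.04 rad/s and ζ = 11/(2·31.04) = 0.1772.
2% settling time T_s ≈ 4/(ζω_n) = 4/5.5 = 0.727 s.

T_s ≈ 0.727 s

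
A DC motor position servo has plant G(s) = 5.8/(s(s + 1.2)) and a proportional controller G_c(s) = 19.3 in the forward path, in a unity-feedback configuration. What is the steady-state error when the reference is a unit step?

0

The open loop G_c(s)G(s) has a pole at the origin (type 1), so the static position error constant is infinite and e_ss = 1/(1+∞) = 0.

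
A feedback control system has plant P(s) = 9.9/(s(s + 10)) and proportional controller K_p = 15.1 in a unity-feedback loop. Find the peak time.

T_p = 0.282 s

From 1 + K_pP(s) = 0: s² + 10s + 149.5 = 0 ⇒ ω_n = 12.23, ζ = 0.4089.
Damped frequency ω_d = ω_n√(1−ζ²) = 11.16 rad/s, so peak time T_p = π/ω_d = 0.282 s.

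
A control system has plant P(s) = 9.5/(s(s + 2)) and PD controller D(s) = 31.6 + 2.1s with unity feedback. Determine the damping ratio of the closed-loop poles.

Forward path: (31.6 + 2.1s)·9.5/(s(s+2)). The closed-loop characteristic equation is s² + (2 + 9.5·2.1)s + 9.5·31.6 = 0.
That is s² + 21.95s + 300.2 = 0, so ω_n = 17.33 rad/s and ζ = 21.95/(2·17.33) = 0.6334.

ζ = 0.633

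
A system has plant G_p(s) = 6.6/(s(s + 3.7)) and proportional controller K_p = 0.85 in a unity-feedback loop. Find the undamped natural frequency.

With unity feedback the closed-loop characteristic equation is s² + 3.7s + 0.85·6.6 = s² + 3.7s + 5.61 = 0.
So ω_n² = 5.61 ⇒ ω_n = 2.369 rad/s, and ζ = 3.7/(2ω_n) = 0.781.

ω_n = 2.37 rad/s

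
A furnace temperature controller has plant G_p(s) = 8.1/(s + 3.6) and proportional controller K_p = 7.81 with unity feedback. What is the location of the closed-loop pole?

Closed-loop transfer function: T(s) = K_p·G_p(s)/(1 + K_p·G_p(s)) = 63.26/(s + 3.6 + 63.26) = 63.26/(s + 66.86).
The closed-loop pole is at s = −66.86.

s = -66.86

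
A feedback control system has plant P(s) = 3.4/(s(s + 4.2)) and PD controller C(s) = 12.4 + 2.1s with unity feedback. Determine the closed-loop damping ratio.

ζ = 0.873

Forward path: (12.4 + 2.1s)·3.4/(s(s+4.2)). The closed-loop characteristic equation is s² + (4.2 + 3.4·2.1)s + 3.4·12.4 = 0.
That is s² + 11.34s + 42.16 = 0, so ω_n = 6.493 rad/s and ζ = 11.34/(2·6.493) = 0.8732.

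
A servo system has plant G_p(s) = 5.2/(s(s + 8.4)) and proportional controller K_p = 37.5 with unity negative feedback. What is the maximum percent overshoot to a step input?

From 1 + K_pG_p(s) = 0: s² + 8.4s + 195 = 0 ⇒ ω_n = 13.96, ζ = 0.3008.
%OS = 100·exp(−πζ/√(1−ζ²)) = 100·exp(−π·0.3008/√0.9095) = 37.1%.

37.1%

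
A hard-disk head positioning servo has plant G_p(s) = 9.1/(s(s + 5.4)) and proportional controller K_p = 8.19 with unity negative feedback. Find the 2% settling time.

The closed-loop denominator s² + 5.4s + 74.53 gives ω_n = √74.53 = 8.633 and ζ = 5.4/(2ω_n) = 0.3128.
2% settling time T_s ≈ 4/(ζω_n) = 4/2.7 = 1.48 s.

T_s ≈ 1.48 s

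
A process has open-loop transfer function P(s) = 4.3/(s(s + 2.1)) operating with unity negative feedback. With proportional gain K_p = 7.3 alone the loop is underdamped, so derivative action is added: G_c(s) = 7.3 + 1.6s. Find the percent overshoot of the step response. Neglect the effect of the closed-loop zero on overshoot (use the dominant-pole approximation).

Forward path: (7.3 + 1.6s)·4.3/(s(s+2.1)). The closed-loop characteristic equation is s² + (2.1 + 4.3·1.6)s + 4.3·7.3 = 0.
That is s² + 8.98s + 31.39 = 0, so ω_n = 5.603 rad/s and ζ = 8.98/(2·5.603) = 0.8014.
%OS = 100·exp(−πζ/√(1−ζ²)) = 1.49%.

1.49%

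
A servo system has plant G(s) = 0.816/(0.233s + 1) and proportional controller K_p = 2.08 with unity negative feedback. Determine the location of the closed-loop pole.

Closed loop: T(s) = K_p·G/(1+K_p·G) = 1.697/(0.233s + 1 + 1.697), with pole at s = −(1 + 1.697)/0.233 = −11.58.

s = -11.58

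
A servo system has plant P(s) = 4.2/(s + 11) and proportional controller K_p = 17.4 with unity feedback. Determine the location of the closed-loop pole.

Closed-loop transfer function: T(s) = K_p·P(s)/(1 + K_p·P(s)) = 73.08/(s + 11 + 73.08) = 73.08/(s + 84.08).
The closed-loop pole is at s = −84.08.

s = -84.08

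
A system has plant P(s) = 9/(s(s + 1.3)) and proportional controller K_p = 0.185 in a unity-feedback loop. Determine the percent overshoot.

Closed-loop characteristic equation: s² + 1.3s + 1.665 = 0, so ω_n = 1.29 rad/s and ζ = 1.3/(2·1.29) = 0.5037.
%OS = 100·exp(−πζ/√(1−ζ²)) = 100·exp(−π·0.5037/√0.7462) = 16%.

16%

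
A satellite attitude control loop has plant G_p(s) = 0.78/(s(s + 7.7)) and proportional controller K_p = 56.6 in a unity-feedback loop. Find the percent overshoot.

Closed-loop characteristic equation: s² + 7.7s + 44.15 = 0, so ω_n = 6.644 rad/s and ζ = 7.7/(2·6.644) = 0.5794.
%OS = 100·exp(−πζ/√(1−ζ²)) = 100·exp(−π·0.5794/√0.6643) = 10.7%.

10.7%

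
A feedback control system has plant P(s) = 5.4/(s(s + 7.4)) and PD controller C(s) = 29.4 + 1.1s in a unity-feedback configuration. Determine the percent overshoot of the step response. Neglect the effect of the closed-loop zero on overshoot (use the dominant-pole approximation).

14.1%

Forward path: (29.4 + 1.1s)·5.4/(s(s+7.4)). The closed-loop characteristic equation is s² + (7.4 + 5.4·1.1)s + 5.4·29.4 = 0.
That is s² + 13.34s + 158.8 = 0, so ω_n = 12.6 rad/s and ζ = 13.34/(2·12.6) = 0.5294.
%OS = 100·exp(−πζ/√(1−ζ²)) = 14.1%.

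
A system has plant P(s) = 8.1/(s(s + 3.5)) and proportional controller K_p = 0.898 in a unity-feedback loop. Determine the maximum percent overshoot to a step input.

Closed-loop characteristic equation: s² + 3.5s + 7.274 = 0, so ω_n = 2.697 rad/s and ζ = 3.5/(2·2.697) = 0.6489.
%OS = 100·exp(−πζ/√(1−ζ²)) = 100·exp(−π·0.6489/√0.579) = 6.86%.

6.86%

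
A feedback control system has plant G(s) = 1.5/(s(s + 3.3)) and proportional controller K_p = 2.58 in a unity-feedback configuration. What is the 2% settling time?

The closed-loop denominator s² + 3.3s + 3.87 gives ω_n = √3.87 = 1.967 and ζ = 3.3/(2ω_n) = 0.8387.
2% settling time T_s ≈ 4/(ζω_n) = 4/1.65 = 2.42 s.

T_s ≈ 2.42 s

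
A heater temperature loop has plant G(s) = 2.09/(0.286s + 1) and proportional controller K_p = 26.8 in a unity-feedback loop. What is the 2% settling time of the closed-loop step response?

T_s ≈ 0.0201 s

Closed loop: T(s) = K_p·G/(1+K_p·G) = 56.01/(0.286s + 1 + 56.01), with pole at s = −(1 + 56.01)/0.286 = −199.3.
τ = 1/199.3 = 0.005016 s, so 2% settling time ≈ 4τ = 0.0201 s.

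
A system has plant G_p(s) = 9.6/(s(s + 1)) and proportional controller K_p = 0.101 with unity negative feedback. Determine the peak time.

The closed-loop denominator s² + 1s + 0.9696 gives ω_n = √0.9696 = 0.9847 and ζ = 1/(2ω_n) = 0.5078.
Damped frequency ω_d = ω_n√(1−ζ²) = 0.8483 rad/s, so peak time T_p = π/ω_d = 3.7 s.

T_p = 3.7 s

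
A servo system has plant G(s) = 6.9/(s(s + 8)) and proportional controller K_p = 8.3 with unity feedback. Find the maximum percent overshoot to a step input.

14.1%

Closed-loop characteristic equation: s² + 8s + 57.27 = 0, so ω_n = 7.568 rad/s and ζ = 8/(2·7.568) = 0.5286.
%OS = 100·exp(−πζ/√(1−ζ²)) = 100·exp(−π·0.5286/√0.7206) = 14.1%.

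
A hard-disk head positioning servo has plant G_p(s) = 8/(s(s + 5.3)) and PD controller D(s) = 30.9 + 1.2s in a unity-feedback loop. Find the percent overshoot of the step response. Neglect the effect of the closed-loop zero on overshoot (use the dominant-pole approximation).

Forward path: (30.9 + 1.2s)·8/(s(s+5.3)). The closed-loop characteristic equation is s² + (5.3 + 8·1.2)s + 8·30.9 = 0.
That is s² + 14.9s + 247.2 = 0, so ω_n = 15.72 rad/s and ζ = 14.9/(2·15.72) = 0.4738.
%OS = 100·exp(−πζ/√(1−ζ²)) = 18.4%.

18.4%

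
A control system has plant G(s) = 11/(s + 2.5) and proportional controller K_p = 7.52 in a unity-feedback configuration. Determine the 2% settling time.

Closed-loop transfer function: T(s) = K_p·G(s)/(1 + K_p·G(s)) = 82.72/(s + 2.5 + 82.72) = 82.72/(s + 85.22).
Time constant τ = 1/85.22 = 0.01173 s, so the 2% settling time is about 4τ = 0.0469 s.

T_s ≈ 0.0469 s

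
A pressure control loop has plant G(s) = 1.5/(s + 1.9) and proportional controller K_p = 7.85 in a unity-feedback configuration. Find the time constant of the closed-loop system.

Closed-loop transfer function: T(s) = K_p·G(s)/(1 + K_p·G(s)) = 11.77/(s + 1.9 + 11.77) = 11.77/(s + 13.67).
Time constant τ = 1/13.67 = 0.0731 s.

τ = 0.0731 s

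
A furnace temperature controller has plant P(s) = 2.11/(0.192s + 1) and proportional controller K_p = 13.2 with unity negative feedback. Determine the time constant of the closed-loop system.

Closed loop: T(s) = K_p·P/(1+K_p·P) = 27.85/(0.192s + 1 + 27.85), with pole at s = −(1 + 27.85)/0.192 = −150.3.
Closed-loop time constant τ = 1/150.3 = 0.00665 s.

τ = 0.00665 s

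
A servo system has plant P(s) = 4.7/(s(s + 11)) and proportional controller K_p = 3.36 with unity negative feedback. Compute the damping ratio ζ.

ζ = 1.38

1 + K_p·P(s) = 0 gives s² + 11s + 15.79 = 0.
So ω_n² = 15.79 ⇒ ω_n = 3.974 rad/s, and ζ = 11/(2ω_n) = 1.38.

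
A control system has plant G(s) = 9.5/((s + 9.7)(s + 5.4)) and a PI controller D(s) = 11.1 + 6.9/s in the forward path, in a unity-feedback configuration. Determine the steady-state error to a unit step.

0

The open loop D(s)G(s) has a pole at the origin (type 1), so the static position error constant is infinite and e_ss = 1/(1+∞) = 0.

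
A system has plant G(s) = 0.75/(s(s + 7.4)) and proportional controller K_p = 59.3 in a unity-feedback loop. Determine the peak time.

Closed-loop characteristic equation: s² + 7.4s + 44.47 = 0, so ω_n = 6.669 rad/s and ζ = 7.4/(2·6.669) = 0.5548.
Damped frequency ω_d = ω_n√(1−ζ²) = 5.548 rad/s, so peak time T_p = π/ω_d = 0.566 s.

T_p = 0.566 s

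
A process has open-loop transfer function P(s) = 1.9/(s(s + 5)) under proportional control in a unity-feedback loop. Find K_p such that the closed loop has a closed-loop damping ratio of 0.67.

Closed-loop characteristic equation: s² + 5s + K_p·1.9 = 0.
So ω_n = √(1.9K_p) and 2ζω_n = 5, giving ζ = 5/(2√(1.9K_p)).
Setting ζ = 0.67: √(1.9K_p) = 5/(2·0.67) = 3.731, so K_p = 13.92/1.9 = 7.33.

K_p = 7.33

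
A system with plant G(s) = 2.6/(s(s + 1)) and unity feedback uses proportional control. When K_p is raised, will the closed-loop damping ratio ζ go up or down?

ζ = 1/(2√(2.6K_p)); increasing K_p raises the denominator, so ζ falls.

decrease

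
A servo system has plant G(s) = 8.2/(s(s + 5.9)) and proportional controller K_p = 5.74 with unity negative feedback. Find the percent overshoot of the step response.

Closed-loop characteristic equation: s² + 5.9s + 47.07 = 0, so ω_n = 6.861 rad/s and ζ = 5.9/(2·6.861) = 0.43.
%OS = 100·exp(−πζ/√(1−ζ²)) = 100·exp(−π·0.43/√0.8151) = 22.4%.

22.4%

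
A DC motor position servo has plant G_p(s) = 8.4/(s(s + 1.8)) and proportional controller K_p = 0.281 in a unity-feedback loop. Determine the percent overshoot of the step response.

From 1 + K_pG_p(s) = 0: s² + 1.8s + 2.36 = 0 ⇒ ω_n = 1.536, ζ = 0.5858.
%OS = 100·exp(−πζ/√(1−ζ²)) = 100·exp(−π·0.5858/√0.6568) = 10.3%.

10.3%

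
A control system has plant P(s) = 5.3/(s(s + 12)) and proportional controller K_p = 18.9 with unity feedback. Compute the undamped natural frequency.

With unity feedback the closed-loop characteristic equation is s² + 12s + 18.9·5.3 = s² + 12s + 100.2 = 0.
Matching s² + 2ζω_n s + ω_n²: ω_n = √100.2 = 10.01 rad/s and 2ζω_n = 12, so ζ = 12/(2·10.01) = 0.599.

ω_n = 10 rad/s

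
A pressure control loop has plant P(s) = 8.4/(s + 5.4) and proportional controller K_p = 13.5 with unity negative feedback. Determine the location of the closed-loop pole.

s = -118.8

Closed-loop transfer function: T(s) = K_p·P(s)/(1 + K_p·P(s)) = 113.4/(s + 5.4 + 113.4) = 113.4/(s + 118.8).
The closed-loop pole is at s = −118.8.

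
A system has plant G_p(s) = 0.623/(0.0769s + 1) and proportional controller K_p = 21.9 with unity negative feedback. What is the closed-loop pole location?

Closed loop: T(s) = K_p·G_p/(1+K_p·G_p) = 13.64/(0.0769s + 1 + 13.64), with pole at s = −(1 + 13.64)/0.0769 = −190.4.

s = -190.4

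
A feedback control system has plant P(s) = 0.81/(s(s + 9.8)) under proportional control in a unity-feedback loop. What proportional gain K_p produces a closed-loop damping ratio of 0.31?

Closed-loop characteristic equation: s² + 9.8s + K_p·0.81 = 0.
So ω_n = √(0.81K_p) and 2ζω_n = 9.8, giving ζ = 9.8/(2√(0.81K_p)).
Setting ζ = 0.31: √(0.81K_p) = 9.8/(2·0.31) = 15.81, so K_p = 249.8/0.81 = 308.

K_p = 308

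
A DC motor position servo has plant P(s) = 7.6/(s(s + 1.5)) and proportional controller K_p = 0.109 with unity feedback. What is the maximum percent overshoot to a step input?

1.04%

From 1 + K_pP(s) = 0: s² + 1.5s + 0.8284 = 0 ⇒ ω_n = 0.9102, ζ = 0.824.
%OS = 100·exp(−πζ/√(1−ζ²)) = 100·exp(−π·0.824/√0.321) = 1.04%.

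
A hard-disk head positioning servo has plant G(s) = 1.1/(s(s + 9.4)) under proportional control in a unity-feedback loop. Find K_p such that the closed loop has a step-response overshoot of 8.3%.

From %OS = 100·exp(−πζ/√(1−ζ²)) = 8.3%, ζ = −ln(0.083)/√(π²+ln²(0.083)) = 0.621.
Characteristic equation s² + 9.4s + 1.1K_p = 0 gives ζ = 9.4/(2√(1.1K_p)).
Setting ζ = 0.621: √(1.1K_p) = 9.4/(2·0.621) = 7.569, so K_p = 57.28/1.1 = 52.1.

K_p = 52.1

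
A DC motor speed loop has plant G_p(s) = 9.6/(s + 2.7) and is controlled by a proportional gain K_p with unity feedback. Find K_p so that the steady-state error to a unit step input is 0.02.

The loop is type 0, so e_ss(step) = 1/(1 + K_pos) with K_pos = K_p·G_p(0).
G_p(0) = 3.556. Require 1/(1 + K_p·3.556) = 0.02, so 1 + 3.556·K_p = 50.
K_p = (50 − 1)/3.556 = 13.8.

K_p = 13.8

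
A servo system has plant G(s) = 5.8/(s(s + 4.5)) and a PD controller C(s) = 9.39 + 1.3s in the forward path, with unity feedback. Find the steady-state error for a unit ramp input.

The loop has one pole at the origin (type 1). Velocity error constant K_v = lim_{s→0} s·C(s)G(s) = 9.39·5.8/4.5 = 12.1.
Steady-state error to a unit ramp: e_ss = 1/K_v = 0.0826.

0.0826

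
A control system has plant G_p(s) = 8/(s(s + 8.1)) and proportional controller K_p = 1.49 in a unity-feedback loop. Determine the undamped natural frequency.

ω_n = 3.45 rad/s

The closed-loop denominator is s(s+8.1) + 1.49·8 = s² + 8.1s + 11.92.
Matching s² + 2ζω_n s + ω_n²: ω_n = √11.92 = 3.453 rad/s and 2ζω_n = 8.1, so ζ = 8.1/(2·3.453) = 1.17.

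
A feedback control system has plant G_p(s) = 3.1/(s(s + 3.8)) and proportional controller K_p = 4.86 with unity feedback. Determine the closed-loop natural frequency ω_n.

The closed-loop denominator is s(s+3.8) + 4.86·3.1 = s² + 3.8s + 15.07.
So ω_n² = 15.07 ⇒ ω_n = 3.881 rad/s, and ζ = 3.8/(2ω_n) = 0.49.

ω_n = 3.88 rad/s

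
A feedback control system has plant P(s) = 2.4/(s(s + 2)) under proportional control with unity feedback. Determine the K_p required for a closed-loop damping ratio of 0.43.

K_p = 2.25

Closed-loop characteristic equation: s² + 2s + K_p·2.4 = 0.
So ω_n = √(2.4K_p) and 2ζω_n = 2, giving ζ = 2/(2√(2.4K_p)).
Setting ζ = 0.43: √(2.4K_p) = 2/(2·0.43) = 2.326, so K_p = 5.408/2.4 = 2.25.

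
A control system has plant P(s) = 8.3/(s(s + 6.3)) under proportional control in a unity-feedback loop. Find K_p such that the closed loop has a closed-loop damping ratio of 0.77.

Closed-loop characteristic equation: s² + 6.3s + K_p·8.3 = 0.
So ω_n = √(8.3K_p) and 2ζω_n = 6.3, giving ζ = 6.3/(2√(8.3K_p)).
Setting ζ = 0.77: √(8.3K_p) = 6.3/(2·0.77) = 4.091, so K_p = 16.74/8.3 = 2.02.

K_p = 2.02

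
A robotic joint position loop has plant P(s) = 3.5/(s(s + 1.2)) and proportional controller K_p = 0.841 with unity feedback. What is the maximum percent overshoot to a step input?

31%

Closed-loop characteristic equation: s² + 1.2s + 2.943 = 0, so ω_n = 1.716 rad/s and ζ = 1.2/(2·1.716) = 0.3497.
%OS = 100·exp(−πζ/√(1−ζ²)) = 100·exp(−π·0.3497/√0.8777) = 31%.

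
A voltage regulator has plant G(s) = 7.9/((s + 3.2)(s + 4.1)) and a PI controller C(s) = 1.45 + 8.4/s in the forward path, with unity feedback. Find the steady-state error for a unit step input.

0

The open loop C(s)G(s) has a pole at the origin (type 1), so the static position error constant is infinite and e_ss = 1/(1+∞) = 0.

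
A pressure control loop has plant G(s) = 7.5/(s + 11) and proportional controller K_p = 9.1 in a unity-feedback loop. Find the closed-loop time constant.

Closed-loop transfer function: T(s) = K_p·G(s)/(1 + K_p·G(s)) = 68.25/(s + 11 + 68.25) = 68.25/(s + 79.25).
Time constant τ = 1/79.25 = 0.0126 s.

τ = 0.0126 s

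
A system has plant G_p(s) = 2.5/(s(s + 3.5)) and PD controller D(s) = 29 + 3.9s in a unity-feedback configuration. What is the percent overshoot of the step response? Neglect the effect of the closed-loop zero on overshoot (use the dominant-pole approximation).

Forward path: (29 + 3.9s)·2.5/(s(s+3.5)). The closed-loop characteristic equation is s² + (3.5 + 2.5·3.9)s + 2.5·29 = 0.
That is s² + 13.25s + 72.5 = 0, so ω_n = 8.515 rad/s and ζ = 13.25/(2·8.515) = 0.7781.
%OS = 100·exp(−πζ/√(1−ζ²)) = 2.04%.

2.04%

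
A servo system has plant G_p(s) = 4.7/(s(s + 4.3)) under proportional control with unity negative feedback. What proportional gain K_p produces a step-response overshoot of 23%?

From %OS = 100·exp(−πζ/√(1−ζ²)) = 23%, ζ = −ln(0.23)/√(π²+ln²(0.23)) = 0.4237.
Characteristic equation s² + 4.3s + 4.7K_p = 0 gives ζ = 4.3/(2√(4.7K_p)).
Setting ζ = 0.4237: √(4.7K_p) = 4.3/(2·0.4237) = 5.074, so K_p = 25.74/4.7 = 5.48.

K_p = 5.48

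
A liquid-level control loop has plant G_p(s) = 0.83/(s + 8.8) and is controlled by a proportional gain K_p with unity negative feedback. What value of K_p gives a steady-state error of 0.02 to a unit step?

Steady-state error for a unit step on this type-0 loop is 1/(1 + K_p·G_p(0)).
G_p(0) = 0.09432. Require 1/(1 + K_p·0.09432) = 0.02, so 1 + 0.09432·K_p = 50.
K_p = (50 − 1)/0.09432 = 520.

K_p = 520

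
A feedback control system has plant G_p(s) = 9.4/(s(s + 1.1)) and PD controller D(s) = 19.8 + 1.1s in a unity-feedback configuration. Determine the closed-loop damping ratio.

ζ = 0.419

Forward path: (19.8 + 1.1s)·9.4/(s(s+1.1)). The closed-loop characteristic equation is s² + (1.1 + 9.4·1.1)s + 9.4·19.8 = 0.
That is s² + 11.44s + 186.1 = 0, so ω_n = 13.64 rad/s and ζ = 11.44/(2·13.64) = 0.4193.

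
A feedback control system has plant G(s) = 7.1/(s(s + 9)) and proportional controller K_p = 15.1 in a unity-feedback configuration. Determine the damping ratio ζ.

The closed-loop denominator is s(s+9) + 15.1·7.1 = s² + 9s + 107.2.
So ω_n² = 107.2 ⇒ ω_n = 10.35 rad/s, and ζ = 9/(2ω_n) = 0.435.

ζ = 0.435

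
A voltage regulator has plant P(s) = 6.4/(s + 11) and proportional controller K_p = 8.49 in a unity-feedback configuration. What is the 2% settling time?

T_s ≈ 0.0612 s

Closed-loop transfer function: T(s) = K_p·P(s)/(1 + K_p·P(s)) = 54.34/(s + 11 + 54.34) = 54.34/(s + 65.34).
Time constant τ = 1/65.34 = 0.01531 s, so the 2% settling time is about 4τ = 0.0612 s.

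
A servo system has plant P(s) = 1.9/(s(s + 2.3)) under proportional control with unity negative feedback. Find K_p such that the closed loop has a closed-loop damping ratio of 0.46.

K_p = 3.29

Closed-loop characteristic equation: s² + 2.3s + K_p·1.9 = 0.
So ω_n = √(1.9K_p) and 2ζω_n = 2.3, giving ζ = 2.3/(2√(1.9K_p)).
Setting ζ = 0.46: √(1.9K_p) = 2.3/(2·0.46) = 2.5, so K_p = 6.25/1.9 = 3.29.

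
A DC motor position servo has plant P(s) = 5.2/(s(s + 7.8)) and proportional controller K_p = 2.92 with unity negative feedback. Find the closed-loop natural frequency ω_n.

ω_n = 3.9 rad/s

1 + K_p·P(s) = 0 gives s² + 7.8s + 15.18 = 0.
Matching s² + 2ζω_n s + ω_n²: ω_n = √15.18 = 3.897 rad/s and 2ζω_n = 7.8, so ζ = 7.8/(2·3.897) = 1.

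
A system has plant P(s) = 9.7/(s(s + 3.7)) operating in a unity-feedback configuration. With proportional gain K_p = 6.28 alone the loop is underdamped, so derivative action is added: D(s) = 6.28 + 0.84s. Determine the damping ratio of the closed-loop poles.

Forward path: (6.28 + 0.84s)·9.7/(s(s+3.7)). The closed-loop characteristic equation is s² + (3.7 + 9.7·0.84)s + 9.7·6.28 = 0.
That is s² + 11.85s + 60.92 = 0, so ω_n = 7.805 rad/s and ζ = 11.85/(2·7.805) = 0.759.

ζ = 0.759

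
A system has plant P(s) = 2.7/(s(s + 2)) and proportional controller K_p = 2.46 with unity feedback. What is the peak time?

T_p = 1.32 s

The closed-loop denominator s² + 2s + 6.642 gives ω_n = √6.642 = 2.577 and ζ = 2/(2ω_n) = 0.388.
Damped frequency ω_d = ω_n√(1−ζ²) = 2.375 rad/s, so peak time T_p = π/ω_d = 1.32 s.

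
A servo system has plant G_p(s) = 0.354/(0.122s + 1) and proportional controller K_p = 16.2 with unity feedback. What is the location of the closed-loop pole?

Closed loop: T(s) = K_p·G_p/(1+K_p·G_p) = 5.735/(0.122s + 1 + 5.735), with pole at s = −(1 + 5.735)/0.122 = −55.2.

s = -55.2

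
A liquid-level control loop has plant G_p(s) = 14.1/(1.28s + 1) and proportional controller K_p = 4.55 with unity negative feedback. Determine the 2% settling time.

T_s ≈ 0.0786 s

Closed loop: T(s) = K_p·G_p/(1+K_p·G_p) = 64.16/(1.28s + 1 + 64.16), with pole at s = −(1 + 64.16)/1.28 = −50.9.
τ = 1/50.9 = 0.01965 s, so 2% settling time ≈ 4τ = 0.0786 s.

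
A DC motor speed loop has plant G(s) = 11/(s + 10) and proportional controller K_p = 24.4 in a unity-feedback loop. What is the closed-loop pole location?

s = -278.4

Closed-loop transfer function: T(s) = K_p·G(s)/(1 + K_p·G(s)) = 268.4/(s + 10 + 268.4) = 268.4/(s + 278.4).
The closed-loop pole is at s = −278.4.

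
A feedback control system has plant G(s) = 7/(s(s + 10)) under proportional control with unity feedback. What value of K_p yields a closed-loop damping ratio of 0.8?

K_p = 5.58

Closed-loop characteristic equation: s² + 10s + K_p·7 = 0.
So ω_n = √(7K_p) and 2ζω_n = 10, giving ζ = 10/(2√(7K_p)).
Setting ζ = 0.8: √(7K_p) = 10/(2·0.8) = 6.25, so K_p = 39.06/7 = 5.58.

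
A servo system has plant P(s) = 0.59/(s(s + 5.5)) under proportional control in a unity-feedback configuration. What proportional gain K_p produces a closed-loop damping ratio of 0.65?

K_p = 30.3

Closed-loop characteristic equation: s² + 5.5s + K_p·0.59 = 0.
So ω_n = √(0.59K_p) and 2ζω_n = 5.5, giving ζ = 5.5/(2√(0.59K_p)).
Setting ζ = 0.65: √(0.59K_p) = 5.5/(2·0.65) = 4.231, so K_p = 17.9/0.59 = 30.3.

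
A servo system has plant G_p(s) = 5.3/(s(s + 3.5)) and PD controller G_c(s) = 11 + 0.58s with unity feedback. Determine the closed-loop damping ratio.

ζ = 0.43

Forward path: (11 + 0.58s)·5.3/(s(s+3.5)). The closed-loop characteristic equation is s² + (3.5 + 5.3·0.58)s + 5.3·11 = 0.
That is s² + 6.574s + 58.3 = 0, so ω_n = 7.635 rad/s and ζ = 6.574/(2·7.635) = 0.4305.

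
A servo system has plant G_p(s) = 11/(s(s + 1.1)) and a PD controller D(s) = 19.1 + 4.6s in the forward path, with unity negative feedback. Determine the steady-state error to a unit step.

The open loop D(s)G_p(s) has a pole at the origin (type 1), so the static position error constant is infinite and e_ss = 1/(1+∞) = 0.

0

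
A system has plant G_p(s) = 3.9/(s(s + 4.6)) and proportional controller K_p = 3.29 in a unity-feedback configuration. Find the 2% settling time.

T_s ≈ 1.74 s

Closed-loop characteristic equation: s² + 4.6s + 12.83 = 0, so ω_n = 3.582 rad/s and ζ = 4.6/(2·3.582) = 0.6421.
2% settling time T_s ≈ 4/(ζω_n) = 4/2.3 = 1.74 s.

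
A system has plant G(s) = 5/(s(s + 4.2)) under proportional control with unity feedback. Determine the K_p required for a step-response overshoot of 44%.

K_p = 13.8

From %OS = 100·exp(−πζ/√(1−ζ²)) = 44%, ζ = −ln(0.44)/√(π²+ln²(0.44)) = 0.2528.
Characteristic equation s² + 4.2s + 5K_p = 0 gives ζ = 4.2/(2√(5K_p)).
Setting ζ = 0.2528: √(5K_p) = 4.2/(2·0.2528) = 8.306, so K_p = 68.99/5 = 13.8.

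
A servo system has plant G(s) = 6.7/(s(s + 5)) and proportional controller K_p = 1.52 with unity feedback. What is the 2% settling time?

The closed-loop denominator s² + 5s + 10.18 gives ω_n = √10.18 = 3.191 and ζ = 5/(2ω_n) = 0.7834.
2% settling time T_s ≈ 4/(ζω_n) = 4/2.5 = 1.6 s.

T_s ≈ 1.6 s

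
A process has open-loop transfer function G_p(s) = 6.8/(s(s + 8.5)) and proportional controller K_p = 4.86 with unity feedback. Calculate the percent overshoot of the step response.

Closed-loop characteristic equation: s² + 8.5s + 33.05 = 0, so ω_n = 5.749 rad/s and ζ = 8.5/(2·5.749) = 0.7393.
%OS = 100·exp(−πζ/√(1−ζ²)) = 100·exp(−π·0.7393/√0.4534) = 3.18%.

3.18%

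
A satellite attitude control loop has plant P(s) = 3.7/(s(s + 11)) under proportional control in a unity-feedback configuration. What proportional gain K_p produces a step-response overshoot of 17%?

K_p = 33.9

From %OS = 100·exp(−πζ/√(1−ζ²)) = 17%, ζ = −ln(0.17)/√(π²+ln²(0.17)) = 0.4913.
Characteristic equation s² + 11s + 3.7K_p = 0 gives ζ = 11/(2√(3.7K_p)).
Setting ζ = 0.4913: √(3.7K_p) = 11/(2·0.4913) = 11.2, so K_p = 125.3/3.7 = 33.9.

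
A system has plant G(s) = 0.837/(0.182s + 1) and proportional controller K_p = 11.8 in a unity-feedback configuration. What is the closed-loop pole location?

Closed loop: T(s) = K_p·G/(1+K_p·G) = 9.877/(0.182s + 1 + 9.877), with pole at s = −(1 + 9.877)/0.182 = −59.76.

s = -59.76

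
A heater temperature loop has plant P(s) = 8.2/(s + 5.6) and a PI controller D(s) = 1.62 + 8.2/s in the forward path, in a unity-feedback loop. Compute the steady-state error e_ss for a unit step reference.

The open loop D(s)P(s) has a pole at the origin (type 1), so the static position error constant is infinite and e_ss = 1/(1+∞) = 0.

0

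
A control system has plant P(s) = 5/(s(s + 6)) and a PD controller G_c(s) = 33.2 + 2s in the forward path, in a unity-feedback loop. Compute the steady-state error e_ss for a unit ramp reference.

0.0361

The loop has one pole at the origin (type 1). Velocity error constant K_v = lim_{s→0} s·G_c(s)P(s) = 33.2·5/6 = 27.67.
Steady-state error to a unit ramp: e_ss = 1/K_v = 0.0361.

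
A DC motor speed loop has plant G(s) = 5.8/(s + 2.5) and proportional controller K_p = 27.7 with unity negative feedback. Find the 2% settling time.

Closed-loop transfer function: T(s) = K_p·G(s)/(1 + K_p·G(s)) = 160.7/(s + 2.5 + 160.7) = 160.7/(s + 163.2).
Time constant τ = 1/163.2 = 0.006129 s, so the 2% settling time is about 4τ = 0.0245 s.

T_s ≈ 0.0245 s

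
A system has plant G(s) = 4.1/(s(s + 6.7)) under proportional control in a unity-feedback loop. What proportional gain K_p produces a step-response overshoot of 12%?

From %OS = 100·exp(−πζ/√(1−ζ²)) = 12%, ζ = −ln(0.12)/√(π²+ln²(0.12)) = 0.5594.
Characteristic equation s² + 6.7s + 4.1K_p = 0 gives ζ = 6.7/(2√(4.1K_p)).
Setting ζ = 0.5594: √(4.1K_p) = 6.7/(2·0.5594) = 5.988, so K_p = 35.86/4.1 = 8.75.

K_p = 8.75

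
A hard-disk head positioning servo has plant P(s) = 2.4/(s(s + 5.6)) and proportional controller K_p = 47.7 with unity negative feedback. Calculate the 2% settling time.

T_s ≈ 1.43 s

From 1 + K_pP(s) = 0: s² + 5.6s + 114.5 = 0 ⇒ ω_n = 10.7, ζ = 0.2617.
2% settling time T_s ≈ 4/(ζω_n) = 4/2.8 = 1.43 s.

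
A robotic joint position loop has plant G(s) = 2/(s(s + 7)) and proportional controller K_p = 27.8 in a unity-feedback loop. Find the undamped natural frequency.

With unity feedback the closed-loop characteristic equation is s² + 7s + 27.8·2 = s² + 7s + 55.6 = 0.
Matching s² + 2ζω_n s + ω_n²: ω_n = √55.6 = 7.457 rad/s and 2ζω_n = 7, so ζ = 7/(2·7.457) = 0.469.

ω_n = 7.46 rad/s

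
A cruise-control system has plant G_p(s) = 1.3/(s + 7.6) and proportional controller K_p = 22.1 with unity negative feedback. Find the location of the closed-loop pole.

Closed-loop transfer function: T(s) = K_p·G_p(s)/(1 + K_p·G_p(s)) = 28.73/(s + 7.6 + 28.73) = 28.73/(s + 36.33).
The closed-loop pole is at s = −36.33.

s = -36.33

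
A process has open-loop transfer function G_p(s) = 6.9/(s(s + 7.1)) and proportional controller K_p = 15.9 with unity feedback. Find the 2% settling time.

T_s ≈ 1.13 s

From 1 + K_pG_p(s) = 0: s² + 7.1s + 109.7 = 0 ⇒ ω_n = 10.47, ζ = 0.3389.
2% settling time T_s ≈ 4/(ζω_n) = 4/3.55 = 1.13 s.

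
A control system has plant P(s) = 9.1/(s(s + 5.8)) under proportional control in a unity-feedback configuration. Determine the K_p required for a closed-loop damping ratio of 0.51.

K_p = 3.55

Closed-loop characteristic equation: s² + 5.8s + K_p·9.1 = 0.
So ω_n = √(9.1K_p) and 2ζω_n = 5.8, giving ζ = 5.8/(2√(9.1K_p)).
Setting ζ = 0.51: √(9.1K_p) = 5.8/(2·0.51) = 5.686, so K_p = 32.33/9.1 = 3.55.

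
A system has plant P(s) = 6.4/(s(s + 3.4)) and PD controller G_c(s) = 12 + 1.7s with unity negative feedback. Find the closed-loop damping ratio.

ζ = 0.815

Forward path: (12 + 1.7s)·6.4/(s(s+3.4)). The closed-loop characteristic equation is s² + (3.4 + 6.4·1.7)s + 6.4·12 = 0.
That is s² + 14.28s + 76.8 = 0, so ω_n = 8.764 rad/s and ζ = 14.28/(2·8.764) = 0.8147.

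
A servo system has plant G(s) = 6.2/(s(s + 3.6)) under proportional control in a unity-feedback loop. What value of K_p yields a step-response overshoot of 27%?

K_p = 3.53

From %OS = 100·exp(−πζ/√(1−ζ²)) = 27%, ζ = −ln(0.27)/√(π²+ln²(0.27)) = 0.3847.
Characteristic equation s² + 3.6s + 6.2K_p = 0 gives ζ = 3.6/(2√(6.2K_p)).
Setting ζ = 0.3847: √(6.2K_p) = 3.6/(2·0.3847) = 4.679, so K_p = 21.89/6.2 = 3.53.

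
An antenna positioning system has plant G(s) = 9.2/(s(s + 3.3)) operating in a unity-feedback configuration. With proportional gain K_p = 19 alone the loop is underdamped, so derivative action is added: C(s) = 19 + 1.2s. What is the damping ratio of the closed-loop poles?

ζ = 0.542

Forward path: (19 + 1.2s)·9.2/(s(s+3.3)). The closed-loop characteristic equation is s² + (3.3 + 9.2·1.2)s + 9.2·19 = 0.
That is s² + 14.34s + 174.8 = 0, so ω_n = 13.22 rad/s and ζ = 14.34/(2·13.22) = 0.5423.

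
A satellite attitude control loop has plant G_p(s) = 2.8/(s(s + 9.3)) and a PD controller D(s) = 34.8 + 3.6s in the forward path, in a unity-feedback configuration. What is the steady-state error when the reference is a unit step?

The open loop D(s)G_p(s) has a pole at the origin (type 1), so the static position error constant is infinite and e_ss = 1/(1+∞) = 0.

0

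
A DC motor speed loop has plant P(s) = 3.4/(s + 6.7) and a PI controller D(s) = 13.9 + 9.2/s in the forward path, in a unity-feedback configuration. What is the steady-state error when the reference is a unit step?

0

The open loop D(s)P(s) has a pole at the origin (type 1), so the static position error constant is infinite and e_ss = 1/(1+∞) = 0.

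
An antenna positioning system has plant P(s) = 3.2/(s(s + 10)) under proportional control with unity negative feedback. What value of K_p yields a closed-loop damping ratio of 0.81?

K_p = 11.9

Closed-loop characteristic equation: s² + 10s + K_p·3.2 = 0.
So ω_n = √(3.2K_p) and 2ζω_n = 10, giving ζ = 10/(2√(3.2K_p)).
Setting ζ = 0.81: √(3.2K_p) = 10/(2·0.81) = 6.173, so K_p = 38.1/3.2 = 11.9.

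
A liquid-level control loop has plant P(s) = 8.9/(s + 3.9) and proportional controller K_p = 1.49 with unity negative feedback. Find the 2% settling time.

Closed-loop transfer function: T(s) = K_p·P(s)/(1 + K_p·P(s)) = 13.26/(s + 3.9 + 13.26) = 13.26/(s + 17.16).
Time constant τ = 1/17.16 = 0.05827 s, so the 2% settling time is about 4τ = 0.233 s.

T_s ≈ 0.233 s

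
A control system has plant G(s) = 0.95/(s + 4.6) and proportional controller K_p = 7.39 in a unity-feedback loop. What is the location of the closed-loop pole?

Closed-loop transfer function: T(s) = K_p·G(s)/(1 + K_p·G(s)) = 7.02/(s + 4.6 + 7.02) = 7.02/(s + 11.62).
The closed-loop pole is at s = −11.62.

s = -11.62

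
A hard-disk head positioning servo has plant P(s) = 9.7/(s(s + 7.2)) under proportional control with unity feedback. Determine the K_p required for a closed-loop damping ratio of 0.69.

K_p = 2.81

Closed-loop characteristic equation: s² + 7.2s + K_p·9.7 = 0.
So ω_n = √(9.7K_p) and 2ζω_n = 7.2, giving ζ = 7.2/(2√(9.7K_p)).
Setting ζ = 0.69: √(9.7K_p) = 7.2/(2·0.69) = 5.217, so K_p = 27.22/9.7 = 2.81.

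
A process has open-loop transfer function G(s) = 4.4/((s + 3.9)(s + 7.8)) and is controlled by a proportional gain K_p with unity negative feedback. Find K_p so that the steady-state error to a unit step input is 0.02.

K_p = 339

Steady-state error for a unit step on this type-0 loop is 1/(1 + K_p·G(0)).
G(0) = 0.1446. Require 1/(1 + K_p·0.1446) = 0.02, so 1 + 0.1446·K_p = 50.
K_p = (50 − 1)/0.1446 = 339.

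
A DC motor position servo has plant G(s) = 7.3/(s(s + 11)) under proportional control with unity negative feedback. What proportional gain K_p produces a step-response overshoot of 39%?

K_p = 50.3

From %OS = 100·exp(−πζ/√(1−ζ²)) = 39%, ζ = −ln(0.39)/√(π²+ln²(0.39)) = 0.2871.
Characteristic equation s² + 11s + 7.3K_p = 0 gives ζ = 11/(2√(7.3K_p)).
Setting ζ = 0.2871: √(7.3K_p) = 11/(2·0.2871) = 19.16, so K_p = 367/7.3 = 50.3.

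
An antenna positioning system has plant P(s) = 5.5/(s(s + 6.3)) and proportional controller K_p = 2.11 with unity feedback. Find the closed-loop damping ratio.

ζ = 0.925

With unity feedback the closed-loop characteristic equation is s² + 6.3s + 2.11·5.5 = s² + 6.3s + 11.6 = 0.
So ω_n² = 11.6 ⇒ ω_n = 3.407 rad/s, and ζ = 6.3/(2ω_n) = 0.925.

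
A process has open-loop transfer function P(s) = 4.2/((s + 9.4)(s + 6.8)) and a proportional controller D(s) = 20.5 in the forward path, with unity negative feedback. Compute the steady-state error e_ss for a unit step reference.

The loop is type 0. Static position error constant K_pos = D(0)·P(0) = 20.5·0.06571 = 1.347.
Steady-state error to a unit step: e_ss = 1/(1+K_pos) = 1/2.347 = 0.426.

0.426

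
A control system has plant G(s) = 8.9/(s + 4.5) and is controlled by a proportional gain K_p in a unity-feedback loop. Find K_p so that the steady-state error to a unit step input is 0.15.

For a type-0 loop with proportional control, e_ss = 1/(1 + K_p·G(0)).
G(0) = 1.978. Require 1/(1 + K_p·1.978) = 0.15, so 1 + 1.978·K_p = 6.667.
K_p = (6.667 − 1)/1.978 = 2.87.

K_p = 2.87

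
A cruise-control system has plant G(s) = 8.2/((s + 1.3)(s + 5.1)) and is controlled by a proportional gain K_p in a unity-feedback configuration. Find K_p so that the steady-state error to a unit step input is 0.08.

K_p = 9.3

For a type-0 loop with proportional control, e_ss = 1/(1 + K_p·G(0)).
G(0) = 1.237. Require 1/(1 + K_p·1.237) = 0.08, so 1 + 1.237·K_p = 12.5.
K_p = (12.5 − 1)/1.237 = 9.3.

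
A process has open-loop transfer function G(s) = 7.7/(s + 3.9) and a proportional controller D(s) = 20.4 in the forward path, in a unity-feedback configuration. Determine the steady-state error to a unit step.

0.0242

The loop is type 0. Static position error constant K_pos = D(0)·G(0) = 20.4·1.974 = 40.28.
Steady-state error to a unit step: e_ss = 1/(1+K_pos) = 1/41.28 = 0.0242.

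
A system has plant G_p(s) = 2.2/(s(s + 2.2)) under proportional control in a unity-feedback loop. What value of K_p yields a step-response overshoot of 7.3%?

K_p = 1.34

From %OS = 100·exp(−πζ/√(1−ζ²)) = 7.3%, ζ = −ln(0.073)/√(π²+ln²(0.073)) = 0.6401.
Characteristic equation s² + 2.2s + 2.2K_p = 0 gives ζ = 2.2/(2√(2.2K_p)).
Setting ζ = 0.6401: √(2.2K_p) = 2.2/(2·0.6401) = 1.719, so K_p = 2.953/2.2 = 1.34.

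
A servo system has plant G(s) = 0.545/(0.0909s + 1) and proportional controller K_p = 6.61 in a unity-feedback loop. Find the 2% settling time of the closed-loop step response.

T_s ≈ 0.079 s

Closed loop: T(s) = K_p·G/(1+K_p·G) = 3.602/(0.0909s + 1 + 3.602), with pole at s = −(1 + 3.602)/0.0909 = −50.63.
τ = 1/50.63 = 0.01975 s, so 2% settling time ≈ 4τ = 0.079 s.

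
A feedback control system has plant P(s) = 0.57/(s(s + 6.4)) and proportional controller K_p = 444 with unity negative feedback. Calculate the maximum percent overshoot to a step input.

From 1 + K_pP(s) = 0: s² + 6.4s + 253.1 = 0 ⇒ ω_n = 15.91, ζ = 0.2012.
%OS = 100·exp(−πζ/√(1−ζ²)) = 100·exp(−π·0.2012/√0.9595) = 52.5%.

52.5%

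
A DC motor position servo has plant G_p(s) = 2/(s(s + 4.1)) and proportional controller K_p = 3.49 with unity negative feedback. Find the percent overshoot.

Closed-loop characteristic equation: s² + 4.1s + 6.98 = 0, so ω_n = 2.642 rad/s and ζ = 4.1/(2·2.642) = 0.7759.
%OS = 100·exp(−πζ/√(1−ζ²)) = 100·exp(−π·0.7759/√0.3979) = 2.1%.

2.1%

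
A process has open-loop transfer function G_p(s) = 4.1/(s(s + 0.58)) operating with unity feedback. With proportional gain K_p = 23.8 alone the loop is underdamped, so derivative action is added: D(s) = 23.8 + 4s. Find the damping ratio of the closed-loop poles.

ζ = 0.859

Forward path: (23.8 + 4s)·4.1/(s(s+0.58)). The closed-loop characteristic equation is s² + (0.58 + 4.1·4)s + 4.1·23.8 = 0.
That is s² + 16.98s + 97.58 = 0, so ω_n = 9.878 rad/s and ζ = 16.98/(2·9.878) = 0.8595.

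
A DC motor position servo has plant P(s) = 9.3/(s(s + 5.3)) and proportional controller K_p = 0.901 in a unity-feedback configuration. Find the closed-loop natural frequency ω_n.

ω_n = 2.89 rad/s

The closed-loop denominator is s(s+5.3) + 0.901·9.3 = s² + 5.3s + 8.379.
Matching s² + 2ζω_n s + ω_n²: ω_n = √8.379 = 2.895 rad/s and 2ζω_n = 5.3, so ζ = 5.3/(2·2.895) = 0.915.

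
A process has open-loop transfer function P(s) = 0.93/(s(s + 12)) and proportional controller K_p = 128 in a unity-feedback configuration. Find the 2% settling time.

T_s ≈ 0.667 s

The closed-loop denominator s² + 12s + 119 gives ω_n = √119 = 10.91 and ζ = 12/(2ω_n) = 0.5499.
2% settling time T_s ≈ 4/(ζω_n) = 4/6 = 0.667 s.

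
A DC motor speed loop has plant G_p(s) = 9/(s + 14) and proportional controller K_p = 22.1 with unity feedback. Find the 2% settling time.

Closed-loop transfer function: T(s) = K_p·G_p(s)/(1 + K_p·G_p(s)) = 198.9/(s + 14 + 198.9) = 198.9/(s + 212.9).
Time constant τ = 1/212.9 = 0.004697 s, so the 2% settling time is about 4τ = 0.0188 s.

T_s ≈ 0.0188 s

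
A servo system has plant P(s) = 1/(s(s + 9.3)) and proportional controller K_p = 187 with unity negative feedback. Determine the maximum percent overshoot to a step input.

32.1%

Closed-loop characteristic equation: s² + 9.3s + 187 = 0, so ω_n = 13.67 rad/s and ζ = 9.3/(2·13.67) = 0.34.
%OS = 100·exp(−πζ/√(1−ζ²)) = 100·exp(−π·0.34/√0.8844) = 32.1%.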